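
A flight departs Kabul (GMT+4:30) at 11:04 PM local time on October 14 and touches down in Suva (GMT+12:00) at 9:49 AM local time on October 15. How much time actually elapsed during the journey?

3 hours 15 minutes

Departure in UTC: 11:04 PM − 4:30 = 6:34 PM on Oct 14.
Arrival in UTC: 9:49 AM − 12:00 = 9:49 PM on Oct 14.
Elapsed = 9:49 PM − 6:34 PM = 3 hours 15 minutes.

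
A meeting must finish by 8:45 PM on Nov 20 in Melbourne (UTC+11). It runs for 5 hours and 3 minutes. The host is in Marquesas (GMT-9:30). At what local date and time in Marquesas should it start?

7:12 PM on November 19

Target end time in UTC: 8:45 PM − 11:00 = 9:45 AM on Nov 20.
Subtract 5 hours 3 minutes → start 4:42 AM UTC on Nov 20.
Marquesas is UTC−9:30: 4:42 AM − 9:30 = 7:12 PM on Nov 19.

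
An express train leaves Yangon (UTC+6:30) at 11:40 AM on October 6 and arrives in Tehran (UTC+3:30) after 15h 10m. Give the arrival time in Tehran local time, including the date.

11:50 PM on October 6

Tehran is 3:00 behind Yangon.
After 15 hours 10 minutes it is 2:50 AM (Oct 7) in Yangon.
Shift by the zone difference: 2:50 AM − 3:00 = 11:50 PM on Oct 6 in Tehran.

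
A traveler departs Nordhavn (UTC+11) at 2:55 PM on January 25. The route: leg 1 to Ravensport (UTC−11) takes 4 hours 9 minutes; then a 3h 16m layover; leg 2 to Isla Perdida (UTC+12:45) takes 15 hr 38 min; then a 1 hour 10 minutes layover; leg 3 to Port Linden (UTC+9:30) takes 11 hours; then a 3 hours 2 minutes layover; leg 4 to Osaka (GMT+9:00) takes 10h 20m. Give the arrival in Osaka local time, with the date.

1:30 PM on Jan 27

Convert departure to UTC: 2:55 PM − 11:00 = 3:55 AM UTC on Jan 25.
Add 4 hours 9 minutes leg 1 → 8:04 AM UTC.
Add 3 hours and 16 minutes layover in Ravensport → 11:20 AM UTC.
Add 15 hours and 38 minutes leg 2 → 2:58 AM UTC (Jan 26).
Add 1 hour 10 minutes layover in Isla Perdida → 4:08 AM UTC.
Add 11 hours leg 3 → 3:08 PM UTC.
Add 3 hours 2 minutes layover in Port Linden → 6:10 PM UTC.
Add 10 hours and 20 minutes leg 4 → 4:30 AM UTC (Jan 27).
Osaka is UTC+9:00, so local arrival = 4:30 AM + 9:00 = 1:30 PM on Jan 27.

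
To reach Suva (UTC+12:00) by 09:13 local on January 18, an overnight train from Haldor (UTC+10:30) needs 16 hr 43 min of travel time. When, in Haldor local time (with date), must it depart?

Target arrival in UTC: 09:13 − 12:00 = 21:13 on Jan 17.
Subtract 16 hours and 43 minutes → departure 04:30 UTC on Jan 17.
Haldor is UTC+10:30: 04:30 + 10:30 = 15:00 on Jan 17.

15:00 on January 17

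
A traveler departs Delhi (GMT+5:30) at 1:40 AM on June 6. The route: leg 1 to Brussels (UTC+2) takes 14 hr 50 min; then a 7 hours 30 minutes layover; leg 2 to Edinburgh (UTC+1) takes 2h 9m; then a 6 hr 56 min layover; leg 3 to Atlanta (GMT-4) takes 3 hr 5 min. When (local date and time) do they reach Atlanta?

Convert departure to UTC: 1:40 AM − 5:30 = 8:10 PM UTC on Jun 5.
Add 14 hours 50 minutes leg 1 → 11:00 AM UTC (Jun 6).
Add 7 hours and 30 minutes layover in Brussels → 6:30 PM UTC.
Add 2 hours and 9 minutes leg 2 → 8:39 PM UTC.
Add 6 hours 56 minutes layover in Edinburgh → 3:35 AM UTC (Jun 7).
Add 3 hours and 5 minutes leg 3 → 6:40 AM UTC.
Atlanta is UTC−4:00, so local arrival = 6:40 AM − 4:00 = 2:40 AM on Jun 7.

2:40 AM on Jun 7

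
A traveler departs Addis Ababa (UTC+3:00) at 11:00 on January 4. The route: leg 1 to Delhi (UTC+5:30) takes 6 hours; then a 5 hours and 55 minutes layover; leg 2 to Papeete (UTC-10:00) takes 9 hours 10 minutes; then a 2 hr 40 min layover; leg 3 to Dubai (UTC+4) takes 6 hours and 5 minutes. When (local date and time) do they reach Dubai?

Convert departure to UTC: 11:00 − 3:00 = 08:00 UTC on Jan 4.
Add 6 hours leg 1 → 14:00 UTC.
Add 5 hours 55 minutes layover in Delhi → 19:55 UTC.
Add 9 hours 10 minutes leg 2 → 05:05 UTC (Jan 5).
Add 2 hours and 40 minutes layover in Papeete → 07:45 UTC.
Add 6 hours and 5 minutes leg 3 → 13:50 UTC.
Dubai is UTC+4:00, so local arrival = 13:50 + 4:00 = 17:50 on Jan 5.

17:50 on January 5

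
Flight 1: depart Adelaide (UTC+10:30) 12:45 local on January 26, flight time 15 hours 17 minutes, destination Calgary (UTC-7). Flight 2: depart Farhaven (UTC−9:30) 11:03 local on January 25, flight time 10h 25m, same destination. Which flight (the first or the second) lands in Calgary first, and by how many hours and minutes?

the second, by 10 hours 34 minutes

Flight 1 in UTC: 12:45 − 10:30 = 02:15 on Jan 26.
+15 hours 17 minutes → arrive 17:32 UTC on Jan 26.
Flight 2 in UTC: 11:03 + 9:30 = 20:33 on Jan 25.
+10 hours and 25 minutes → arrive 06:58 UTC on Jan 26.
Flight 2 lands earlier by 10 hours 34 minutes.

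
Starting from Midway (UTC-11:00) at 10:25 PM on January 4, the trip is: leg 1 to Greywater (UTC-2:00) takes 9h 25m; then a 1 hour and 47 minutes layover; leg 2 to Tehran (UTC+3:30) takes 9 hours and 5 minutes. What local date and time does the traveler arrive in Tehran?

9:12 AM on Jan 6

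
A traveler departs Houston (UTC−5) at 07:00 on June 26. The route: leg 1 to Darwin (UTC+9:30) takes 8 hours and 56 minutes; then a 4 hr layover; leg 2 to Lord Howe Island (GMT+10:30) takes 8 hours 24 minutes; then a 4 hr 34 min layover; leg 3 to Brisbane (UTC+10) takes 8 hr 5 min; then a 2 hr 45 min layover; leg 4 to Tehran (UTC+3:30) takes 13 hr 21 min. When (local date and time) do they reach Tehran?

17:35 on June 28

Convert departure to UTC: 07:00 + 5:00 = 12:00 UTC on Jun 26.
Add 8 hours 56 minutes leg 1 → 20:56 UTC.
Add 4 hours layover in Darwin → 00:56 UTC (Jun 27).
Add 8 hours and 24 minutes leg 2 → 09:20 UTC.
Add 4 hours 34 minutes layover in Lord Howe Island → 13:54 UTC.
Add 8 hours 5 minutes leg 3 → 21:59 UTC.
Add 2 hours 45 minutes layover in Brisbane → 00:44 UTC (Jun 28).
Add 13 hours and 21 minutes leg 4 → 14:05 UTC.
Tehran is UTC+3:30, so local arrival = 14:05 + 3:30 = 17:35 on Jun 28.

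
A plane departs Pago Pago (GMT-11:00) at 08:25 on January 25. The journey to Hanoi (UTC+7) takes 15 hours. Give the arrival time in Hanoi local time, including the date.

Convert departure to UTC: 08:25 + 11:00 = 19:25 UTC on Jan 25.
Add 15 hours travel time → 10:25 UTC (Jan 26).
Hanoi is UTC+7:00, so local arrival = 10:25 + 7:00 = 17:25 on Jan 26.

17:25 on January 26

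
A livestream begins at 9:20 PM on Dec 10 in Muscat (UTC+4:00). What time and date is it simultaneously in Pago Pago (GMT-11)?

Pago Pago is 15:00 behind Muscat.
Shift by the zone difference: 9:20 PM − 15:00 = 6:20 AM on Dec 10 in Pago Pago.

6:20 AM on Dec 10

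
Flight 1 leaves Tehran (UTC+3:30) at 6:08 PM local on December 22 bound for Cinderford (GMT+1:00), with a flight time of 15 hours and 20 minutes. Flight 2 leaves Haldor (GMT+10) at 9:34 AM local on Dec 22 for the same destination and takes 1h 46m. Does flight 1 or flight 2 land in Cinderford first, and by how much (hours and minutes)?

Flight 1 in UTC: 6:08 PM − 3:30 = 2:38 PM on Dec 22.
+15 hours 20 minutes → arrive 5:58 AM UTC on Dec 23.
Flight 2 in UTC: 9:34 AM − 10:00 = 11:34 PM on Dec 21.
+1 hour 46 minutes → arrive 1:20 AM UTC on Dec 22.
Flight 2 lands earlier by 28 hours 38 minutes.

the second, by 28 hours 38 minutes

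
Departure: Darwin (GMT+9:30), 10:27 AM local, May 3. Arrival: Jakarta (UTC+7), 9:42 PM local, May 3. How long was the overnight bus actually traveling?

13 hours 45 minutes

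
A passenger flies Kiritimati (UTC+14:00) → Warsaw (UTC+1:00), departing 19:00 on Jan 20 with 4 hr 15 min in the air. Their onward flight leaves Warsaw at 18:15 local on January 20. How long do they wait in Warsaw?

Convert departure to UTC: 19:00 − 14:00 = 05:00 UTC on Jan 20.
Add 4 hours and 15 minutes flight time → 09:15 UTC.
Warsaw is UTC+1:00, so local arrival = 09:15 + 1:00 = 10:15 on Jan 20.
Layover = 18:15 − 10:15 = 8 hours.

8 hours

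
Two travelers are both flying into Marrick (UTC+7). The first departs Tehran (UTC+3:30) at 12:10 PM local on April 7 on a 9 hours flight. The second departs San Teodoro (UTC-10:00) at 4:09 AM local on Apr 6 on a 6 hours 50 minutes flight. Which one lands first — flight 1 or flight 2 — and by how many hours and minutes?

the second, by 20 hours 41 minutes

Flight 1 in UTC: 12:10 PM − 3:30 = 8:40 AM on Apr 7.
+9 hours → arrive 5:40 PM UTC on Apr 7.
Flight 2 in UTC: 4:09 AM + 10:00 = 2:09 PM on Apr 6.
+6 hours and 50 minutes → arrive 8:59 PM UTC on Apr 6.
Flight 2 lands earlier by 20 hours 41 minutes.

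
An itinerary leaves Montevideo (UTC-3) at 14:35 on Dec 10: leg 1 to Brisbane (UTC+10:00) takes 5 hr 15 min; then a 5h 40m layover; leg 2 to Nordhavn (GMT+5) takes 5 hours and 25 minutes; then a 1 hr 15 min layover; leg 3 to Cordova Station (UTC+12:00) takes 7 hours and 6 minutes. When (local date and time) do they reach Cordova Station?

06:16 on December 12

Convert departure to UTC: 14:35 + 3:00 = 17:35 UTC on Dec 10.
Add 5 hours 15 minutes leg 1 → 22:50 UTC.
Add 5 hours and 40 minutes layover in Brisbane → 04:30 UTC (Dec 11).
Add 5 hours 25 minutes leg 2 → 09:55 UTC.
Add 1 hour 15 minutes layover in Nordhavn → 11:10 UTC.
Add 7 hours and 6 minutes leg 3 → 18:16 UTC.
Cordova Station is UTC+12:00, so local arrival = 18:16 + 12:00 = 06:16 on Dec 12.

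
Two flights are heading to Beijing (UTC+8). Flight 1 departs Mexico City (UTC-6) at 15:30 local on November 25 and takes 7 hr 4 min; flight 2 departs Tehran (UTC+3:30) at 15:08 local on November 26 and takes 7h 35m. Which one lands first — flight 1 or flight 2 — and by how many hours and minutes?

Flight 1 in UTC: 15:30 + 6:00 = 21:30 on Nov 25.
+7 hours and 4 minutes → arrive 04:34 UTC on Nov 26.
Flight 2 in UTC: 15:08 − 3:30 = 11:38 on Nov 26.
+7 hours and 35 minutes → arrive 19:13 UTC on Nov 26.
Flight 1 lands earlier by 14 hours 39 minutes.

the first, by 14 hours 39 minutes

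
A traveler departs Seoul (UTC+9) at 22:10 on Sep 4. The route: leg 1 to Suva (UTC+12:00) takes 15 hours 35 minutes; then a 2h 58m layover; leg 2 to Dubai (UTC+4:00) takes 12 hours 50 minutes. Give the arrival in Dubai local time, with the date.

00:33 on Sep 6

Convert departure to UTC: 22:10 − 9:00 = 13:10 UTC on Sep 4.
Add 15 hours 35 minutes leg 1 → 04:45 UTC (Sep 5).
Add 2 hours and 58 minutes layover in Suva → 07:43 UTC.
Add 12 hours 50 minutes leg 2 → 20:33 UTC.
Dubai is UTC+4:00, so local arrival = 20:33 + 4:00 = 00:33 on Sep 6.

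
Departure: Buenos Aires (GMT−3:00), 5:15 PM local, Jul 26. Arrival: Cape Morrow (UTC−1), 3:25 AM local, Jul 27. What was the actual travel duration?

8 hours 10 minutes

Departure in UTC: 5:15 PM + 3:00 = 8:15 PM on Jul 26.
Arrival in UTC: 3:25 AM + 1:00 = 4:25 AM on Jul 27.
Elapsed = 4:25 AM − 8:15 PM (+1 day) = 8 hours 10 minutes.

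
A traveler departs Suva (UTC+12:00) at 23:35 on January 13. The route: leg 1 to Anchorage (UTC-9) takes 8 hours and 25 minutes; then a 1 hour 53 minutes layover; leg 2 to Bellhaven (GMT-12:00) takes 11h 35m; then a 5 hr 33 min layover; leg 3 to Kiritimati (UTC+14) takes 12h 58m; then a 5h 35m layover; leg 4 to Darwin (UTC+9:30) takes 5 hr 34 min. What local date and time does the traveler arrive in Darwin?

00:38 on January 16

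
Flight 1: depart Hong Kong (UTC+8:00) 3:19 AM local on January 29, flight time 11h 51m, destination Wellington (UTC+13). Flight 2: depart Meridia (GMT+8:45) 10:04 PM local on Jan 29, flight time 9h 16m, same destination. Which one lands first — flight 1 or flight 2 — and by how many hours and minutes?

the first, by 15 hours 25 minutes

Flight 1 in UTC: 3:19 AM − 8:00 = 7:19 PM on Jan 28.
+11 hours 51 minutes → arrive 7:10 AM UTC on Jan 29.
Flight 2 in UTC: 10:04 PM − 8:45 = 1:19 PM on Jan 29.
+9 hours 16 minutes → arrive 10:35 PM UTC on Jan 29.
Flight 1 lands earlier by 15 hours 25 minutes.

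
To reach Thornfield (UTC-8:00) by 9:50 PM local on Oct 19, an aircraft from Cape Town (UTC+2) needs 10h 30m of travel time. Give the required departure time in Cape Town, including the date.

9:20 PM on October 19

Target arrival in UTC: 9:50 PM + 8:00 = 5:50 AM on Oct 20.
Subtract 10 hours and 30 minutes → departure 7:20 PM UTC on Oct 19.
Cape Town is UTC+2:00: 7:20 PM + 2:00 = 9:20 PM on Oct 19.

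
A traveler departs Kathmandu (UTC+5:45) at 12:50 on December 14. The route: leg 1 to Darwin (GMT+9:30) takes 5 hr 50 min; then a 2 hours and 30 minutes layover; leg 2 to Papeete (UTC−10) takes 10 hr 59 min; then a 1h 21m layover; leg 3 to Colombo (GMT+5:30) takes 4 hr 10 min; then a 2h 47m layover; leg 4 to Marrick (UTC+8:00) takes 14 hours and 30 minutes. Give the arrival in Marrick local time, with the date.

09:12 on Dec 16

Convert departure to UTC: 12:50 − 5:45 = 07:05 UTC on Dec 14.
Add 5 hours and 50 minutes leg 1 → 12:55 UTC.
Add 2 hours 30 minutes layover in Darwin → 15:25 UTC.
Add 10 hours and 59 minutes leg 2 → 02:24 UTC (Dec 15).
Add 1 hour and 21 minutes layover in Papeete → 03:45 UTC.
Add 4 hours 10 minutes leg 3 → 07:55 UTC.
Add 2 hours 47 minutes layover in Colombo → 10:42 UTC.
Add 14 hours 30 minutes leg 4 → 01:12 UTC (Dec 16).
Marrick is UTC+8:00, so local arrival = 01:12 + 8:00 = 09:12 on Dec 16.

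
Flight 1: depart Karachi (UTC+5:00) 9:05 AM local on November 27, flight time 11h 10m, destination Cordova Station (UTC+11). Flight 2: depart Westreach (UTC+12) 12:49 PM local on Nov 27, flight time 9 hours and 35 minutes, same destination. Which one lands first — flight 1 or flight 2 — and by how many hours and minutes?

the second, by 4 hours 51 minutes

Flight 1 in UTC: 9:05 AM − 5:00 = 4:05 AM on Nov 27.
+11 hours 10 minutes → arrive 3:15 PM UTC on Nov 27.
Flight 2 in UTC: 12:49 PM − 12:00 = 12:49 AM on Nov 27.
+9 hours 35 minutes → arrive 10:24 AM UTC on Nov 27.
Flight 2 lands earlier by 4 hours 51 minutes.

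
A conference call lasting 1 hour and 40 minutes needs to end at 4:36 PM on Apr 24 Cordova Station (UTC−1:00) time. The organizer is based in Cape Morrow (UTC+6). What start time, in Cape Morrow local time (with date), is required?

9:56 PM on April 24

Target end time in UTC: 4:36 PM + 1:00 = 5:36 PM on Apr 24.
Subtract 1 hour and 40 minutes → start 3:56 PM UTC on Apr 24.
Cape Morrow is UTC+6:00: 3:56 PM + 6:00 = 9:56 PM on Apr 24.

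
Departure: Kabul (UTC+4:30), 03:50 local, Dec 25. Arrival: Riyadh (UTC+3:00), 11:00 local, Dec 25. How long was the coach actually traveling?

8 hours 40 minutes

Riyadh is 1:30 behind Kabul.
Clock-face elapsed time (ignoring zones) is 7 hours 10 minutes.
Actual elapsed = 7 hours 10 minutes + 1:30 = 8 hours 40 minutes.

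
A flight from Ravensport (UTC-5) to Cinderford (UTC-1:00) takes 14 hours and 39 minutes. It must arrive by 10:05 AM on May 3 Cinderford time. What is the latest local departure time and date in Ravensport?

3:26 PM on May 2

Target arrival in UTC: 10:05 AM + 1:00 = 11:05 AM on May 3.
Subtract 14 hours and 39 minutes → departure 8:26 PM UTC on May 2.
Ravensport is UTC−5:00: 8:26 PM − 5:00 = 3:26 PM on May 2.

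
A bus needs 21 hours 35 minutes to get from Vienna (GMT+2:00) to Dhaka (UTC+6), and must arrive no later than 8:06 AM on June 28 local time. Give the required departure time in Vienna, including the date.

Target arrival in UTC: 8:06 AM − 6:00 = 2:06 AM on Jun 28.
Subtract 21 hours 35 minutes → departure 4:31 AM UTC on Jun 27.
Vienna is UTC+2:00: 4:31 AM + 2:00 = 6:31 AM on Jun 27.

6:31 AM on Jun 27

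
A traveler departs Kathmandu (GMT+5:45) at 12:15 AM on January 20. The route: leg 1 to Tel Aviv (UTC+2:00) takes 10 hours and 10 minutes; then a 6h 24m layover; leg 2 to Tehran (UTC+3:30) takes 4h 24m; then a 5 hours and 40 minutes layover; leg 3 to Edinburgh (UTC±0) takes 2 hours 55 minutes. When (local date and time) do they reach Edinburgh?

Convert departure to UTC: 12:15 AM − 5:45 = 6:30 PM UTC on Jan 19.
Add 10 hours and 10 minutes leg 1 → 4:40 AM UTC (Jan 20).
Add 6 hours 24 minutes layover in Tel Aviv → 11:04 AM UTC.
Add 4 hours 24 minutes leg 2 → 3:28 PM UTC.
Add 5 hours and 40 minutes layover in Tehran → 9:08 PM UTC.
Add 2 hours and 55 minutes leg 3 → 12:03 AM UTC (Jan 21).
Edinburgh is UTC+0, so local arrival is the same: 12:03 AM on Jan 21.

12:03 AM on January 21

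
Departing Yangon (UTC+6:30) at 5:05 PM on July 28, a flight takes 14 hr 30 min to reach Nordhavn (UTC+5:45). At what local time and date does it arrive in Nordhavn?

Convert departure to UTC: 5:05 PM − 6:30 = 10:35 AM UTC on Jul 28.
Add 14 hours 30 minutes travel time → 1:05 AM UTC (Jul 29).
Nordhavn is UTC+5:45, so local arrival = 1:05 AM + 5:45 = 6:50 AM on Jul 29.

6:50 AM on July 29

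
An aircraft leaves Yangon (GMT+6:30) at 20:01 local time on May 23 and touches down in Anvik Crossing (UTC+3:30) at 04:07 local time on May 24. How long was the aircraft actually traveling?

11 hours 6 minutes

Departure in UTC: 20:01 − 6:30 = 13:31 on May 23.
Arrival in UTC: 04:07 − 3:30 = 00:37 on May 24.
Elapsed = 00:37 − 13:31 (+1 day) = 11 hours 6 minutes.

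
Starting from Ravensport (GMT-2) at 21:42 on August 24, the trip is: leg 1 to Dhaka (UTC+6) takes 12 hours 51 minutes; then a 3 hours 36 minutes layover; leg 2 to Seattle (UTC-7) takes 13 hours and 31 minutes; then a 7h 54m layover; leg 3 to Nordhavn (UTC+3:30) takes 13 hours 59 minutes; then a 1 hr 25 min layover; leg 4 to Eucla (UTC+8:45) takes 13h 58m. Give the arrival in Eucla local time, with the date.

Convert departure to UTC: 21:42 + 2:00 = 23:42 UTC on Aug 24.
Add 12 hours and 51 minutes leg 1 → 12:33 UTC (Aug 25).
Add 3 hours 36 minutes layover in Dhaka → 16:09 UTC.
Add 13 hours 31 minutes leg 2 → 05:40 UTC (Aug 26).
Add 7 hours and 54 minutes layover in Seattle → 13:34 UTC.
Add 13 hours and 59 minutes leg 3 → 03:33 UTC (Aug 27).
Add 1 hour and 25 minutes layover in Nordhavn → 04:58 UTC.
Add 13 hours and 58 minutes leg 4 → 18:56 UTC.
Eucla is UTC+8:45, so local arrival = 18:56 + 8:45 = 03:41 on Aug 28.

03:41 on August 28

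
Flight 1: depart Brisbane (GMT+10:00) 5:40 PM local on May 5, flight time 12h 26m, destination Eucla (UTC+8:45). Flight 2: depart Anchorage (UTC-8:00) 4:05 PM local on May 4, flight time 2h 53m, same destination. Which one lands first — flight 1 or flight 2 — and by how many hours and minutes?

the second, by 17 hours 8 minutes

Flight 1 in UTC: 5:40 PM − 10:00 = 7:40 AM on May 5.
+12 hours and 26 minutes → arrive 8:06 PM UTC on May 5.
Flight 2 in UTC: 4:05 PM + 8:00 = 12:05 AM on May 5.
+2 hours and 53 minutes → arrive 2:58 AM UTC on May 5.
Flight 2 lands earlier by 17 hours 8 minutes.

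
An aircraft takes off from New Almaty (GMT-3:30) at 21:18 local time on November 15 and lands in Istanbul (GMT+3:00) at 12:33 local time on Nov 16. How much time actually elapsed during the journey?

Departure in UTC: 21:18 + 3:30 = 00:48 on Nov 16.
Arrival in UTC: 12:33 − 3:00 = 09:33 on Nov 16.
Elapsed = 09:33 − 00:48 = 8 hours 45 minutes.

8 hours 45 minutes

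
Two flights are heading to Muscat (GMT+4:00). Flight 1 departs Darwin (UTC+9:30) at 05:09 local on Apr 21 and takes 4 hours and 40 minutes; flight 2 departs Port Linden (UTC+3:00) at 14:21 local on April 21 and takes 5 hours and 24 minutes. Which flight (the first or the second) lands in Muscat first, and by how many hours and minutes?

the first, by 16 hours 26 minutes

Flight 1 in UTC: 05:09 − 9:30 = 19:39 on Apr 20.
+4 hours 40 minutes → arrive 00:19 UTC on Apr 21.
Flight 2 in UTC: 14:21 − 3:00 = 11:21 on Apr 21.
+5 hours and 24 minutes → arrive 16:45 UTC on Apr 21.
Flight 1 lands earlier by 16 hours 26 minutes.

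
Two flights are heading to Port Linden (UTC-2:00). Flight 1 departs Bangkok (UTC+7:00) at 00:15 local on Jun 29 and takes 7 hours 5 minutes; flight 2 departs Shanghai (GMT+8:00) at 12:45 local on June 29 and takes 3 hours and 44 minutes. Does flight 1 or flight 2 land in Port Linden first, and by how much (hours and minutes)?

the first, by 8 hours 9 minutes

Flight 1 in UTC: 00:15 − 7:00 = 17:15 on Jun 28.
+7 hours 5 minutes → arrive 00:20 UTC on Jun 29.
Flight 2 in UTC: 12:45 − 8:00 = 04:45 on Jun 29.
+3 hours 44 minutes → arrive 08:29 UTC on Jun 29.
Flight 1 lands earlier by 8 hours 9 minutes.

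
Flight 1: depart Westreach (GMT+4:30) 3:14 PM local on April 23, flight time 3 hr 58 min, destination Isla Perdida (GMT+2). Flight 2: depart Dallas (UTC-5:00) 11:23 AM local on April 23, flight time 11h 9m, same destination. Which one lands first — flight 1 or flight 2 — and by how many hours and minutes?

Flight 1 in UTC: 3:14 PM − 4:30 = 10:44 AM on Apr 23.
+3 hours 58 minutes → arrive 2:42 PM UTC on Apr 23.
Flight 2 in UTC: 11:23 AM + 5:00 = 4:23 PM on Apr 23.
+11 hours 9 minutes → arrive 3:32 AM UTC on Apr 24.
Flight 1 lands earlier by 12 hours 50 minutes.

the first, by 12 hours 50 minutes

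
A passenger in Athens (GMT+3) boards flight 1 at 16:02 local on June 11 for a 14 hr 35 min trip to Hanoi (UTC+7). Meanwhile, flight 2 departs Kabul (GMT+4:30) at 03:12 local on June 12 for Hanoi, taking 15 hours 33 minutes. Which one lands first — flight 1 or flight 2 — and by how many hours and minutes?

the first, by 10 hours 38 minutes

Flight 1 in UTC: 16:02 − 3:00 = 13:02 on Jun 11.
+14 hours and 35 minutes → arrive 03:37 UTC on Jun 12.
Flight 2 in UTC: 03:12 − 4:30 = 22:42 on Jun 11.
+15 hours 33 minutes → arrive 14:15 UTC on Jun 12.
Flight 1 lands earlier by 10 hours 38 minutes.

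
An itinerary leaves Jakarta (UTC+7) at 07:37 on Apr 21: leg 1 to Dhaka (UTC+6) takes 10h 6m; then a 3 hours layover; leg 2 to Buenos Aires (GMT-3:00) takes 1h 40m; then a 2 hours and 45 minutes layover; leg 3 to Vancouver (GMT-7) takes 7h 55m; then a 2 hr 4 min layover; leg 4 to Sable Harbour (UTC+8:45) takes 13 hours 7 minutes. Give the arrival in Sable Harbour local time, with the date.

01:59 on April 23

Convert departure to UTC: 07:37 − 7:00 = 00:37 UTC on Apr 21.
Add 10 hours 6 minutes leg 1 → 10:43 UTC.
Add 3 hours layover in Dhaka → 13:43 UTC.
Add 1 hour 40 minutes leg 2 → 15:23 UTC.
Add 2 hours and 45 minutes layover in Buenos Aires → 18:08 UTC.
Add 7 hours 55 minutes leg 3 → 02:03 UTC (Apr 22).
Add 2 hours 4 minutes layover in Vancouver → 04:07 UTC.
Add 13 hours and 7 minutes leg 4 → 17:14 UTC.
Sable Harbour is UTC+8:45, so local arrival = 17:14 + 8:45 = 01:59 on Apr 23.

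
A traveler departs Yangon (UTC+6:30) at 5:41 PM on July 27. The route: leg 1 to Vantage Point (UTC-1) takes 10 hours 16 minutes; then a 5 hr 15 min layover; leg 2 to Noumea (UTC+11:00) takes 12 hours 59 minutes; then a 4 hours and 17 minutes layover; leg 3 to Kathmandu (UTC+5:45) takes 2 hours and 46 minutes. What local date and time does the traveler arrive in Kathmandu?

Convert departure to UTC: 5:41 PM − 6:30 = 11:11 AM UTC on Jul 27.
Add 10 hours 16 minutes leg 1 → 9:27 PM UTC.
Add 5 hours and 15 minutes layover in Vantage Point → 2:42 AM UTC (Jul 28).
Add 12 hours and 59 minutes leg 2 → 3:41 PM UTC.
Add 4 hours and 17 minutes layover in Noumea → 7:58 PM UTC.
Add 2 hours 46 minutes leg 3 → 10:44 PM UTC.
Kathmandu is UTC+5:45, so local arrival = 10:44 PM + 5:45 = 4:29 AM on Jul 29.

4:29 AM on July 29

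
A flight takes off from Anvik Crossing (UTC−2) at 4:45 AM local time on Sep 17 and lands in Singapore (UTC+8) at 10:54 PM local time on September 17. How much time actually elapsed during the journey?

8 hours 9 minutes

Departure in UTC: 4:45 AM + 2:00 = 6:45 AM on Sep 17.
Arrival in UTC: 10:54 PM − 8:00 = 2:54 PM on Sep 17.
Elapsed = 2:54 PM − 6:45 AM = 8 hours 9 minutes.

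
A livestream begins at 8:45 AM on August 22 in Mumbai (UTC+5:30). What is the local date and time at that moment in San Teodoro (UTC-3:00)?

12:15 AM on August 22

In UTC: 8:45 AM − 5:30 = 3:15 AM on Aug 22.
San Teodoro is UTC−3:00: 3:15 AM − 3:00 = 12:15 AM on Aug 22.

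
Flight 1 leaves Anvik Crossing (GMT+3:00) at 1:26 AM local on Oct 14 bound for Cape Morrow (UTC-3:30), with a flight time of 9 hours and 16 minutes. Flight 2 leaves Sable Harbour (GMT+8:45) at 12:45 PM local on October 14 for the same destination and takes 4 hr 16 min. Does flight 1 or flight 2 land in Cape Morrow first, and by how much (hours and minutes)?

the first, by 34 minutes

Flight 1 in UTC: 1:26 AM − 3:00 = 10:26 PM on Oct 13.
+9 hours 16 minutes → arrive 7:42 AM UTC on Oct 14.
Flight 2 in UTC: 12:45 PM − 8:45 = 4:00 AM on Oct 14.
+4 hours and 16 minutes → arrive 8:16 AM UTC on Oct 14.
Flight 1 lands earlier by 34 minutes.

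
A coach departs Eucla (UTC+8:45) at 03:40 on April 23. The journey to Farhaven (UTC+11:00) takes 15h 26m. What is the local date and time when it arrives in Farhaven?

21:21 on April 23

Convert departure to UTC: 03:40 − 8:45 = 18:55 UTC on Apr 22.
Add 15 hours and 26 minutes travel time → 10:21 UTC (Apr 23).
Farhaven is UTC+11:00, so local arrival = 10:21 + 11:00 = 21:21 on Apr 23.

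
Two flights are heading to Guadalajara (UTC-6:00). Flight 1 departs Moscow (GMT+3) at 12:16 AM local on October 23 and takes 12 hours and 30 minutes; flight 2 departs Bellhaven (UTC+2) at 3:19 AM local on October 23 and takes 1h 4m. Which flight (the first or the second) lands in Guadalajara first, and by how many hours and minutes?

Flight 1 in UTC: 12:16 AM − 3:00 = 9:16 PM on Oct 22.
+12 hours 30 minutes → arrive 9:46 AM UTC on Oct 23.
Flight 2 in UTC: 3:19 AM − 2:00 = 1:19 AM on Oct 23.
+1 hour and 4 minutes → arrive 2:23 AM UTC on Oct 23.
Flight 2 lands earlier by 7 hours 23 minutes.

the second, by 7 hours 23 minutes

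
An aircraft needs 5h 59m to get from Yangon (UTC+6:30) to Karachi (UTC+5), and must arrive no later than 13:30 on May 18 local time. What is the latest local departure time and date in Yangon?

Target arrival in UTC: 13:30 − 5:00 = 08:30 on May 18.
Subtract 5 hours and 59 minutes → departure 02:31 UTC on May 18.
Yangon is UTC+6:30: 02:31 + 6:30 = 09:01 on May 18.

09:01 on May 18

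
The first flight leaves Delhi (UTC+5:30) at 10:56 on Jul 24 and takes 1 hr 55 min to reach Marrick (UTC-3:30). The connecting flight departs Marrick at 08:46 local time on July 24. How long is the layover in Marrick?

Convert departure to UTC: 10:56 − 5:30 = 05:26 UTC on Jul 24.
Add 1 hour and 55 minutes flight time → 07:21 UTC.
Marrick is UTC−3:30, so local arrival = 07:21 − 3:30 = 03:51 on Jul 24.
Layover = 08:46 − 03:51 = 4 hours 55 minutes.

4 hours 55 minutes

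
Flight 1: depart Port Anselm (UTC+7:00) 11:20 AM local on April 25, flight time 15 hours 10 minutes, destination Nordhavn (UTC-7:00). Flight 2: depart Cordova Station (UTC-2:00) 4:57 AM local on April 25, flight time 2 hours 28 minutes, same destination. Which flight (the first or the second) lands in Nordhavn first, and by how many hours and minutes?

the second, by 10 hours 5 minutes

Flight 1 in UTC: 11:20 AM − 7:00 = 4:20 AM on Apr 25.
+15 hours 10 minutes → arrive 7:30 PM UTC on Apr 25.
Flight 2 in UTC: 4:57 AM + 2:00 = 6:57 AM on Apr 25.
+2 hours and 28 minutes → arrive 9:25 AM UTC on Apr 25.
Flight 2 lands earlier by 10 hours 5 minutes.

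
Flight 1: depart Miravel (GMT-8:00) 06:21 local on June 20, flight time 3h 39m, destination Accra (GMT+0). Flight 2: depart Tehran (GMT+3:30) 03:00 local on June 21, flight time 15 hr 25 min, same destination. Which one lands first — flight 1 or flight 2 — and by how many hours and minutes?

Flight 1 in UTC: 06:21 + 8:00 = 14:21 on Jun 20.
+3 hours and 39 minutes → arrive 18:00 UTC on Jun 20.
Flight 2 in UTC: 03:00 − 3:30 = 23:30 on Jun 20.
+15 hours and 25 minutes → arrive 14:55 UTC on Jun 21.
Flight 1 lands earlier by 20 hours 55 minutes.

the first, by 20 hours 55 minutes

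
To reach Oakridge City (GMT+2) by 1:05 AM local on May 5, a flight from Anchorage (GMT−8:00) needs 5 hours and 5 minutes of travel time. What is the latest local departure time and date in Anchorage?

10:00 AM on May 4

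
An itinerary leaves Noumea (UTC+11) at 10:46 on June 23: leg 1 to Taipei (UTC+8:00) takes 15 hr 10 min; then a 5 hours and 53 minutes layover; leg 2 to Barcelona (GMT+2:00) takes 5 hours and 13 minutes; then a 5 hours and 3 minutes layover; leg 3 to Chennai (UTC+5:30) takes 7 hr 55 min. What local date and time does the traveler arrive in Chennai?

Convert departure to UTC: 10:46 − 11:00 = 23:46 UTC on Jun 22.
Add 15 hours 10 minutes leg 1 → 14:56 UTC (Jun 23).
Add 5 hours 53 minutes layover in Taipei → 20:49 UTC.
Add 5 hours 13 minutes leg 2 → 02:02 UTC (Jun 24).
Add 5 hours 3 minutes layover in Barcelona → 07:05 UTC.
Add 7 hours and 55 minutes leg 3 → 15:00 UTC.
Chennai is UTC+5:30, so local arrival = 15:00 + 5:30 = 20:30 on Jun 24.

20:30 on June 24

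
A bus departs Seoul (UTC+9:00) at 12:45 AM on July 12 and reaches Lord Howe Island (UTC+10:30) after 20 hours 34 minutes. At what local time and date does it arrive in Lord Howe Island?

Convert departure to UTC: 12:45 AM − 9:00 = 3:45 PM UTC on Jul 11.
Add 20 hours 34 minutes travel time → 12:19 PM UTC (Jul 12).
Lord Howe Island is UTC+10:30, so local arrival = 12:19 PM + 10:30 = 10:49 PM on Jul 12.

10:49 PM on Jul 12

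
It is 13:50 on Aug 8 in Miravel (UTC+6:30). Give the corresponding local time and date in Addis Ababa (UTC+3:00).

10:20 on August 8

In UTC: 13:50 − 6:30 = 07:20 on Aug 8.
Addis Ababa is UTC+3:00: 07:20 + 3:00 = 10:20 on Aug 8.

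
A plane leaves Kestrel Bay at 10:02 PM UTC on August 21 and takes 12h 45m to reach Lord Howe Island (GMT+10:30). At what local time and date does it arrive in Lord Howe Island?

Departure is given in UTC: 10:02 PM on Aug 21.
Add 12 hours and 45 minutes → 10:47 AM UTC (Aug 22).
Lord Howe Island is UTC+10:30: 10:47 AM + 10:30 = 9:17 PM on Aug 22.

9:17 PM on Aug 22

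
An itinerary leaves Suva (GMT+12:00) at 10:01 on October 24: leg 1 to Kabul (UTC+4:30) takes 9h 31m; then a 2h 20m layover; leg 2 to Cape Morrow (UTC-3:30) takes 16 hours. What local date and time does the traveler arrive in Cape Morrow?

Convert departure to UTC: 10:01 − 12:00 = 22:01 UTC on Oct 23.
Add 9 hours and 31 minutes leg 1 → 07:32 UTC (Oct 24).
Add 2 hours and 20 minutes layover in Kabul → 09:52 UTC.
Add 16 hours leg 2 → 01:52 UTC (Oct 25).
Cape Morrow is UTC−3:30, so local arrival = 01:52 − 3:30 = 22:22 on Oct 24.

22:22 on October 24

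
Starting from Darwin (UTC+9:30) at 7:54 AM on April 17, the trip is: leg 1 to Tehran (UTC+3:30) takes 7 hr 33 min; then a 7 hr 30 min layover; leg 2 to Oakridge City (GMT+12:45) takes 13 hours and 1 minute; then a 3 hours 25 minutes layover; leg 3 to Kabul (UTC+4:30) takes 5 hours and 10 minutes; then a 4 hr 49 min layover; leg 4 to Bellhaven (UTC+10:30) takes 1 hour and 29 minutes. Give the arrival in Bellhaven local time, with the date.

Convert departure to UTC: 7:54 AM − 9:30 = 10:24 PM UTC on Apr 16.
Add 7 hours and 33 minutes leg 1 → 5:57 AM UTC (Apr 17).
Add 7 hours 30 minutes layover in Tehran → 1:27 PM UTC.
Add 13 hours 1 minute leg 2 → 2:28 AM UTC (Apr 18).
Add 3 hours and 25 minutes layover in Oakridge City → 5:53 AM UTC.
Add 5 hours and 10 minutes leg 3 → 11:03 AM UTC.
Add 4 hours and 49 minutes layover in Kabul → 3:52 PM UTC.
Add 1 hour 29 minutes leg 4 → 5:21 PM UTC.
Bellhaven is UTC+10:30, so local arrival = 5:21 PM + 10:30 = 3:51 AM on Apr 19.

3:51 AM on Apr 19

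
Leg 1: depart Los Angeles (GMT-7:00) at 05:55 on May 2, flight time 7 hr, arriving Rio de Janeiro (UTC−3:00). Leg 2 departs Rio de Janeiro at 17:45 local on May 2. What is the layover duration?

50 minutes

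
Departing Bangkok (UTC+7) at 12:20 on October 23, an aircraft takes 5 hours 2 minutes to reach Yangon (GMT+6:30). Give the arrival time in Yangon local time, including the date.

16:52 on Oct 23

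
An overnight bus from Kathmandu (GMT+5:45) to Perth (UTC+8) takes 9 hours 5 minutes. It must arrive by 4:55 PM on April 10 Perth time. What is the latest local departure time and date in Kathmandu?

5:35 AM on Apr 10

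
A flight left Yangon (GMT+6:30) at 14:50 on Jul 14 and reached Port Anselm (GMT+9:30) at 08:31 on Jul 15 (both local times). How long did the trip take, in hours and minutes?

Port Anselm is 3:00 ahead of Yangon.
Clock-face elapsed time (ignoring zones) is 17 hours 41 minutes.
Actual elapsed = 17 hours 41 minutes − 3:00 = 14 hours 41 minutes.

14 hours 41 minutes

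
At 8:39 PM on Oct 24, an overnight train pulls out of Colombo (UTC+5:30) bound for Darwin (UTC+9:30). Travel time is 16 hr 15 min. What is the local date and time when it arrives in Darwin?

4:54 PM on Oct 25

Darwin is 4:00 ahead of Colombo.
After 16 hours 15 minutes it is 12:54 PM (Oct 25) in Colombo.
Shift by the zone difference: 12:54 PM + 4:00 = 4:54 PM on Oct 25 in Darwin.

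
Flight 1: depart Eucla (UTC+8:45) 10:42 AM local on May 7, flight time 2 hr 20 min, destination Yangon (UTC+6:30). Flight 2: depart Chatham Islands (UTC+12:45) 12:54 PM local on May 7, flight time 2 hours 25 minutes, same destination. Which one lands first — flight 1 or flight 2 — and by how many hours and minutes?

the second, by 1 hour 43 minutes

Flight 1 in UTC: 10:42 AM − 8:45 = 1:57 AM on May 7.
+2 hours 20 minutes → arrive 4:17 AM UTC on May 7.
Flight 2 in UTC: 12:54 PM − 12:45 = 12:09 AM on May 7.
+2 hours 25 minutes → arrive 2:34 AM UTC on May 7.
Flight 2 lands earlier by 1 hour 43 minutes.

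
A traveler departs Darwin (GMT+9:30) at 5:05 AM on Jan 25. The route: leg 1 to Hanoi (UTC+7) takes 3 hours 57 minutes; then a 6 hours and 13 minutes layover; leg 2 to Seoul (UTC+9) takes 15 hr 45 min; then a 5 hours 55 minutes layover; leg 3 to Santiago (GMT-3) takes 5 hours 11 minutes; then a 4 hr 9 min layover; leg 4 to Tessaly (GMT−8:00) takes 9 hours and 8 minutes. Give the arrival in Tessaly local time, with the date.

Convert departure to UTC: 5:05 AM − 9:30 = 7:35 PM UTC on Jan 24.
Add 3 hours 57 minutes leg 1 → 11:32 PM UTC.
Add 6 hours 13 minutes layover in Hanoi → 5:45 AM UTC (Jan 25).
Add 15 hours and 45 minutes leg 2 → 9:30 PM UTC.
Add 5 hours and 55 minutes layover in Seoul → 3:25 AM UTC (Jan 26).
Add 5 hours and 11 minutes leg 3 → 8:36 AM UTC.
Add 4 hours and 9 minutes layover in Santiago → 12:45 PM UTC.
Add 9 hours and 8 minutes leg 4 → 9:53 PM UTC.
Tessaly is UTC−8:00, so local arrival = 9:53 PM − 8:00 = 1:53 PM on Jan 26.

1:53 PM on Jan 26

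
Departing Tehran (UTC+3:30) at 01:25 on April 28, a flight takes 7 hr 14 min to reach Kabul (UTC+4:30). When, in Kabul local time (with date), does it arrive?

09:39 on Apr 28

Convert departure to UTC: 01:25 − 3:30 = 21:55 UTC on Apr 27.
Add 7 hours and 14 minutes travel time → 05:09 UTC (Apr 28).
Kabul is UTC+4:30, so local arrival = 05:09 + 4:30 = 09:39 on Apr 28.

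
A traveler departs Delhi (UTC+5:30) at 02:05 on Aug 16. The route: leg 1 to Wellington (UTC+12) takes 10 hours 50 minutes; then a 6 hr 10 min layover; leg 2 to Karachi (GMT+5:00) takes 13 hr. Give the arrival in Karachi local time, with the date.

07:35 on August 17

Convert departure to UTC: 02:05 − 5:30 = 20:35 UTC on Aug 15.
Add 10 hours 50 minutes leg 1 → 07:25 UTC (Aug 16).
Add 6 hours and 10 minutes layover in Wellington → 13:35 UTC.
Add 13 hours leg 2 → 02:35 UTC (Aug 17).
Karachi is UTC+5:00, so local arrival = 02:35 + 5:00 = 07:35 on Aug 17.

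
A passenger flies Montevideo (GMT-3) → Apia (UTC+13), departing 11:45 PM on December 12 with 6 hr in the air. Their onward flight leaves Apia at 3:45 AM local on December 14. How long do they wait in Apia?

6 hours

Convert departure to UTC: 11:45 PM + 3:00 = 2:45 AM UTC on Dec 13.
Add 6 hours flight time → 8:45 AM UTC.
Apia is UTC+13:00, so local arrival = 8:45 AM + 13:00 = 9:45 PM on Dec 13.
Layover = 3:45 AM − 9:45 PM (+1 day) = 6 hours.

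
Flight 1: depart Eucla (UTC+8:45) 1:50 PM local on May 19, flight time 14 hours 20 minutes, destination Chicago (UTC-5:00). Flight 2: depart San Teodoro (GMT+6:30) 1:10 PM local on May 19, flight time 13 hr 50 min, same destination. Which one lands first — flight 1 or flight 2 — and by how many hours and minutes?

Flight 1 in UTC: 1:50 PM − 8:45 = 5:05 AM on May 19.
+14 hours and 20 minutes → arrive 7:25 PM UTC on May 19.
Flight 2 in UTC: 1:10 PM − 6:30 = 6:40 AM on May 19.
+13 hours 50 minutes → arrive 8:30 PM UTC on May 19.
Flight 1 lands earlier by 1 hour 5 minutes.

the first, by 1 hour 5 minutes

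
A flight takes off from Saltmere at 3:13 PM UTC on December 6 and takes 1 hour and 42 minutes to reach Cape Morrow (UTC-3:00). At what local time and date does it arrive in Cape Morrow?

Departure is given in UTC: 3:13 PM on Dec 6.
Add 1 hour 42 minutes → 4:55 PM UTC.
Cape Morrow is UTC−3:00: 4:55 PM − 3:00 = 1:55 PM on Dec 6.

1:55 PM on December 6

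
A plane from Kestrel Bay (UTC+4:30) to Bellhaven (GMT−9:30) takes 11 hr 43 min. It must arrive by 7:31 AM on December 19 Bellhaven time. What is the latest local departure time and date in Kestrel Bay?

Target arrival in UTC: 7:31 AM + 9:30 = 5:01 PM on Dec 19.
Subtract 11 hours 43 minutes → departure 5:18 AM UTC on Dec 19.
Kestrel Bay is UTC+4:30: 5:18 AM + 4:30 = 9:48 AM on Dec 19.

9:48 AM on Dec 19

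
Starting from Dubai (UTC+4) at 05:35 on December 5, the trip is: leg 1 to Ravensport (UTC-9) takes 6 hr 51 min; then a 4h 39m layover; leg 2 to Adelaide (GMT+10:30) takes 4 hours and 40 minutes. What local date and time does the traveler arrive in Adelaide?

04:15 on December 6

Convert departure to UTC: 05:35 − 4:00 = 01:35 UTC on Dec 5.
Add 6 hours and 51 minutes leg 1 → 08:26 UTC.
Add 4 hours 39 minutes layover in Ravensport → 13:05 UTC.
Add 4 hours and 40 minutes leg 2 → 17:45 UTC.
Adelaide is UTC+10:30, so local arrival = 17:45 + 10:30 = 04:15 on Dec 6.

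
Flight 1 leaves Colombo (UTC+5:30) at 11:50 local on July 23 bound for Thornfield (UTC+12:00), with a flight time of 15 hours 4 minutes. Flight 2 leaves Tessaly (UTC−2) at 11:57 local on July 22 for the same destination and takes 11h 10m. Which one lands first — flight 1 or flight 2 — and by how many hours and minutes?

the second, by 20 hours 17 minutes

Flight 1 in UTC: 11:50 − 5:30 = 06:20 on Jul 23.
+15 hours and 4 minutes → arrive 21:24 UTC on Jul 23.
Flight 2 in UTC: 11:57 + 2:00 = 13:57 on Jul 22.
+11 hours and 10 minutes → arrive 01:07 UTC on Jul 23.
Flight 2 lands earlier by 20 hours 17 minutes.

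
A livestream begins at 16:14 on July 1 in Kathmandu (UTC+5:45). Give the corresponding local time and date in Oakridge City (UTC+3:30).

13:59 on July 1

Oakridge City is 2:15 behind Kathmandu.
Shift by the zone difference: 16:14 − 2:15 = 13:59 on Jul 1 in Oakridge City.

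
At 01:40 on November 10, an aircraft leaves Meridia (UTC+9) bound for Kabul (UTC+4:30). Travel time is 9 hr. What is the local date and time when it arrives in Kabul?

Kabul is 4:30 behind Meridia.
After 9 hours it is 10:40 in Meridia.
Shift by the zone difference: 10:40 − 4:30 = 06:10 on Nov 10 in Kabul.

06:10 on November 10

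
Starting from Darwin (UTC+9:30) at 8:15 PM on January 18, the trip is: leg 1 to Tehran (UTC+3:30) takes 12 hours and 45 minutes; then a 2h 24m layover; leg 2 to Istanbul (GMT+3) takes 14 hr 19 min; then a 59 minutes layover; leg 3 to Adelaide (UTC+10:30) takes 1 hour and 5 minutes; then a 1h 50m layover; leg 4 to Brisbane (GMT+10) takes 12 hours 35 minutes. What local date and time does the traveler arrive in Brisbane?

6:42 PM on January 20

Convert departure to UTC: 8:15 PM − 9:30 = 10:45 AM UTC on Jan 18.
Add 12 hours 45 minutes leg 1 → 11:30 PM UTC.
Add 2 hours 24 minutes layover in Tehran → 1:54 AM UTC (Jan 19).
Add 14 hours and 19 minutes leg 2 → 4:13 PM UTC.
Add 59 minutes layover in Istanbul → 5:12 PM UTC.
Add 1 hour and 5 minutes leg 3 → 6:17 PM UTC.
Add 1 hour 50 minutes layover in Adelaide → 8:07 PM UTC.
Add 12 hours and 35 minutes leg 4 → 8:42 AM UTC (Jan 20).
Brisbane is UTC+10:00, so local arrival = 8:42 AM + 10:00 = 6:42 PM on Jan 20.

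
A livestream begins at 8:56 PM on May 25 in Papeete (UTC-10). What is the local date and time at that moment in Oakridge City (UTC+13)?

7:56 PM on May 26

Oakridge City is 23:00 ahead of Papeete.
Shift by the zone difference: 8:56 PM + 23:00 = 7:56 PM on May 26 in Oakridge City.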